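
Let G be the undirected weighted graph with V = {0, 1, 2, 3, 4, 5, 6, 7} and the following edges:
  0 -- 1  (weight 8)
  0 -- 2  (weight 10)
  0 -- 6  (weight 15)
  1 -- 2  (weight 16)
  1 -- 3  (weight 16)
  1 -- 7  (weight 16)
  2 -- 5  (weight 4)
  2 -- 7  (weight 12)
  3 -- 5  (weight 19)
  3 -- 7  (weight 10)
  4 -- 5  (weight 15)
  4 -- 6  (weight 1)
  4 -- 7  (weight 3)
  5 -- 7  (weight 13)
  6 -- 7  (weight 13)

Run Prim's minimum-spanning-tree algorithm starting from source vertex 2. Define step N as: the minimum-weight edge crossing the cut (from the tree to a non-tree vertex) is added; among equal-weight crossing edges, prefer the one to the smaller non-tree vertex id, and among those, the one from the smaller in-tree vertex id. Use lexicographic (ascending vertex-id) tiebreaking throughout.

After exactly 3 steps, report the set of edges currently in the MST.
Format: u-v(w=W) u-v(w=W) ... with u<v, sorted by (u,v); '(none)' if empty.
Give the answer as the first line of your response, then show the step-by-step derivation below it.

0-1(w=8) 0-2(w=10) 2-5(w=4)

step 1: add edge 2-5 (w=4); MST = {2-5(w=4)}
step 2: add edge 0-2 (w=10); MST = {0-2(w=10) 2-5(w=4)}
step 3: add edge 0-1 (w=8); MST = {0-1(w=8) 0-2(w=10) 2-5(w=4)}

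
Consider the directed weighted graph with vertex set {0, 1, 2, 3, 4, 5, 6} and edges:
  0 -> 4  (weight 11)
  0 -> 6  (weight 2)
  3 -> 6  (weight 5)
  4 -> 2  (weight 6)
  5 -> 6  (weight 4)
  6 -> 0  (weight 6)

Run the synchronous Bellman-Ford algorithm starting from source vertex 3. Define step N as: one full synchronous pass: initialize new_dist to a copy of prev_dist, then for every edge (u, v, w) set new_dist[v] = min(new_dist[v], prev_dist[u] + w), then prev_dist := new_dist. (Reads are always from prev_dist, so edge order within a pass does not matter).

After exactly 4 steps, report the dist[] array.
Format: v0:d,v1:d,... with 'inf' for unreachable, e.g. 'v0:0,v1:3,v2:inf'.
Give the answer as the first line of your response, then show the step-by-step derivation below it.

v0:11,v1:inf,v2:28,v3:0,v4:22,v5:inf,v6:5

step 1: dist = v0:inf,v1:inf,v2:inf,v3:0,v4:inf,v5:inf,v6:5
step 2: dist = v0:11,v1:inf,v2:inf,v3:0,v4:inf,v5:inf,v6:5
step 3: dist = v0:11,v1:inf,v2:inf,v3:0,v4:22,v5:inf,v6:5
step 4: dist = v0:11,v1:inf,v2:28,v3:0,v4:22,v5:inf,v6:5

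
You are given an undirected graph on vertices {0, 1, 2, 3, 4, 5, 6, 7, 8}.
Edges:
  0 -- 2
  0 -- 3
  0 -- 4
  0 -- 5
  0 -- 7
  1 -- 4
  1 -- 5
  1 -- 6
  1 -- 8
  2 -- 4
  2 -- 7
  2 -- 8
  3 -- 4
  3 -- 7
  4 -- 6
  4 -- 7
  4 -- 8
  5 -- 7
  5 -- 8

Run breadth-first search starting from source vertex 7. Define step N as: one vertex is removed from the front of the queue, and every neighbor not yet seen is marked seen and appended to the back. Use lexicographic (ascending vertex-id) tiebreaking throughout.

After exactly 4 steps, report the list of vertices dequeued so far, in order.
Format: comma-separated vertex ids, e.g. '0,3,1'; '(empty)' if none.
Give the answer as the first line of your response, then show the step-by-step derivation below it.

7,0,2,3

step 1: dequeue 7; queue=[0,2,3,4,5]; order=7
step 2: dequeue 0; queue=[2,3,4,5]; order=7,0
step 3: dequeue 2; queue=[3,4,5,8]; order=7,0,2
step 4: dequeue 3; queue=[4,5,8]; order=7,0,2,3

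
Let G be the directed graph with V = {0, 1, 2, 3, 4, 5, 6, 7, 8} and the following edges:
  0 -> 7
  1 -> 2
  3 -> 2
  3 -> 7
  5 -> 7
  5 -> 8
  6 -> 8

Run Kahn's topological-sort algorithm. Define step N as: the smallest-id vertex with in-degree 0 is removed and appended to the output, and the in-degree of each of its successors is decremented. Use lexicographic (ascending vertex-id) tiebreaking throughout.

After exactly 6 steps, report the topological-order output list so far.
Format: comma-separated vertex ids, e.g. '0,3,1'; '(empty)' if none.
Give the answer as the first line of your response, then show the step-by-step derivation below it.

0,1,3,2,4,5

step 1: output 0; order=[0]; indeg=(0,0,2,0,0,0,0,2,2)
step 2: output 1; order=[0,1]; indeg=(0,0,1,0,0,0,0,2,2)
step 3: output 3; order=[0,1,3]; indeg=(0,0,0,0,0,0,0,1,2)
step 4: output 2; order=[0,1,3,2]; indeg=(0,0,0,0,0,0,0,1,2)
step 5: output 4; order=[0,1,3,2,4]; indeg=(0,0,0,0,0,0,0,1,2)
step 6: output 5; order=[0,1,3,2,4,5]; indeg=(0,0,0,0,0,0,0,0,1)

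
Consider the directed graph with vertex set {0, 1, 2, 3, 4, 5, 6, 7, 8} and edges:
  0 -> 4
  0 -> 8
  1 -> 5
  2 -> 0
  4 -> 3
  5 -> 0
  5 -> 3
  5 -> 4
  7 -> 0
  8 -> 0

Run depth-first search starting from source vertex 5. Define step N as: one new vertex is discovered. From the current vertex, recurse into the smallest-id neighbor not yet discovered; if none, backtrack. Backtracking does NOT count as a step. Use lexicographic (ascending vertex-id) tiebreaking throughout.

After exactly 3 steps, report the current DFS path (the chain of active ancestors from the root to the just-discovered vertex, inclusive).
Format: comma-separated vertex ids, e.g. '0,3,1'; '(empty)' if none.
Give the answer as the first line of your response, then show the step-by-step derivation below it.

5,0,4

step 1: discover 5; path=5; order=5
step 2: discover 0; path=5>0; order=5,0
step 3: discover 4; path=5>0>4; order=5,0,4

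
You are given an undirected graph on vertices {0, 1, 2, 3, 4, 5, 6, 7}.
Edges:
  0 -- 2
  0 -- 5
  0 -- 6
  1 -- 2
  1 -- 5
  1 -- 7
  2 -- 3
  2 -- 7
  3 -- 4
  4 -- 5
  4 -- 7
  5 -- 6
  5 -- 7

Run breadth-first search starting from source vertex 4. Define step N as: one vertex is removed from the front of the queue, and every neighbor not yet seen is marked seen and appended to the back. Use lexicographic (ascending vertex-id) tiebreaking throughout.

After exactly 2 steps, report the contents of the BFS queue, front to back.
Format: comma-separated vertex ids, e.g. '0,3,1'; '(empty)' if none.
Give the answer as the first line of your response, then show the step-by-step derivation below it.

5,7,2

step 1: dequeue 4; queue=[3,5,7]; order=4
step 2: dequeue 3; queue=[5,7,2]; order=4,3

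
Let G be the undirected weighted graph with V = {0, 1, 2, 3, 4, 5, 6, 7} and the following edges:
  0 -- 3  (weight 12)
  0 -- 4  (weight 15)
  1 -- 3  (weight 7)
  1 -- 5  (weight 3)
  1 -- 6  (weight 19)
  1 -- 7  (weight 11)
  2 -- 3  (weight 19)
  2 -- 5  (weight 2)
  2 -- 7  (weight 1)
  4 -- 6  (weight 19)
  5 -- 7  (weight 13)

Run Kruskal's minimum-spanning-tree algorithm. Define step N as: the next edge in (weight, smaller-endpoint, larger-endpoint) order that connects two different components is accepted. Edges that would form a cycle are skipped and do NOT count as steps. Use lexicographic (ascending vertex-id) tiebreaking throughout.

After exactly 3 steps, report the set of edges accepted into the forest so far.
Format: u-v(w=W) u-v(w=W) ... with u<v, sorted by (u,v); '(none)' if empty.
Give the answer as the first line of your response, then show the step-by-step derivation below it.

1-5(w=3) 2-5(w=2) 2-7(w=1)

step 1: add edge 2-7 (w=1); MST = {2-7(w=1)}
step 2: add edge 2-5 (w=2); MST = {2-5(w=2) 2-7(w=1)}
step 3: add edge 1-5 (w=3); MST = {1-5(w=3) 2-5(w=2) 2-7(w=1)}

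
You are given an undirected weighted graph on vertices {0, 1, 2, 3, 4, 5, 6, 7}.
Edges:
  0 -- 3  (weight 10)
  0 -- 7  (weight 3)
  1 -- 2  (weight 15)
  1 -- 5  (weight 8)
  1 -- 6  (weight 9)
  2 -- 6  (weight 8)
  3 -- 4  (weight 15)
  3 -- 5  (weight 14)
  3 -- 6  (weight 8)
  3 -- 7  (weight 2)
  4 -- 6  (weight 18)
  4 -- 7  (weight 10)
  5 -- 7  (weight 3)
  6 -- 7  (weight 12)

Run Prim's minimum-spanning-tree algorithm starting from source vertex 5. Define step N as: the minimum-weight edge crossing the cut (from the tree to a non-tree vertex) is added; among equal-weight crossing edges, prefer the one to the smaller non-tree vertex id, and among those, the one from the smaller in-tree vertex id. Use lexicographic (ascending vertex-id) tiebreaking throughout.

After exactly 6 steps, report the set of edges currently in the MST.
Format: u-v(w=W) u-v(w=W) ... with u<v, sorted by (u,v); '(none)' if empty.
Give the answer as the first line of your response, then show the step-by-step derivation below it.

0-7(w=3) 1-5(w=8) 2-6(w=8) 3-6(w=8) 3-7(w=2) 5-7(w=3)

step 1: add edge 5-7 (w=3); MST = {5-7(w=3)}
step 2: add edge 3-7 (w=2); MST = {3-7(w=2) 5-7(w=3)}
step 3: add edge 0-7 (w=3); MST = {0-7(w=3) 3-7(w=2) 5-7(w=3)}
step 4: add edge 1-5 (w=8); MST = {0-7(w=3) 1-5(w=8) 3-7(w=2) 5-7(w=3)}
step 5: add edge 3-6 (w=8); MST = {0-7(w=3) 1-5(w=8) 3-6(w=8) 3-7(w=2) 5-7(w=3)}
step 6: add edge 2-6 (w=8); MST = {0-7(w=3) 1-5(w=8) 2-6(w=8) 3-6(w=8) 3-7(w=2) 5-7(w=3)}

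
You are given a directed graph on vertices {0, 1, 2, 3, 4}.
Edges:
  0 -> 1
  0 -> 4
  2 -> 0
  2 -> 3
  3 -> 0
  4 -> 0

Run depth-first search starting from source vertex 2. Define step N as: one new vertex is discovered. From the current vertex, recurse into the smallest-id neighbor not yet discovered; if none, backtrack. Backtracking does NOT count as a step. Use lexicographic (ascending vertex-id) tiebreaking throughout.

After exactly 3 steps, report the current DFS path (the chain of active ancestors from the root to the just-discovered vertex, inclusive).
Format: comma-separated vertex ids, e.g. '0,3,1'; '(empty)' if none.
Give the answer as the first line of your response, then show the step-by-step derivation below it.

2,0,1

step 1: discover 2; path=2; order=2
step 2: discover 0; path=2>0; order=2,0
step 3: discover 1; path=2>0>1; order=2,0,1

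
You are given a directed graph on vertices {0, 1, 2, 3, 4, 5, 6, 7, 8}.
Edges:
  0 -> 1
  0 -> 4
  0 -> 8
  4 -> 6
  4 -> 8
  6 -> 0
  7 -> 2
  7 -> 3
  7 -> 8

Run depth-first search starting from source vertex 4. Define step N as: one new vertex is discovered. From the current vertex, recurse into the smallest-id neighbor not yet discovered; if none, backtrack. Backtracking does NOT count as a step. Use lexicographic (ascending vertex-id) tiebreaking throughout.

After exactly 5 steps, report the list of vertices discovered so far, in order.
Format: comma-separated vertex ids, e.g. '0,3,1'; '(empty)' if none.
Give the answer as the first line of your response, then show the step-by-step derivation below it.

4,6,0,1,8

step 1: discover 4; path=4; order=4
step 2: discover 6; path=4>6; order=4,6
step 3: discover 0; path=4>6>0; order=4,6,0
step 4: discover 1; path=4>6>0>1; order=4,6,0,1
step 5: discover 8; path=4>6>0>8; order=4,6,0,1,8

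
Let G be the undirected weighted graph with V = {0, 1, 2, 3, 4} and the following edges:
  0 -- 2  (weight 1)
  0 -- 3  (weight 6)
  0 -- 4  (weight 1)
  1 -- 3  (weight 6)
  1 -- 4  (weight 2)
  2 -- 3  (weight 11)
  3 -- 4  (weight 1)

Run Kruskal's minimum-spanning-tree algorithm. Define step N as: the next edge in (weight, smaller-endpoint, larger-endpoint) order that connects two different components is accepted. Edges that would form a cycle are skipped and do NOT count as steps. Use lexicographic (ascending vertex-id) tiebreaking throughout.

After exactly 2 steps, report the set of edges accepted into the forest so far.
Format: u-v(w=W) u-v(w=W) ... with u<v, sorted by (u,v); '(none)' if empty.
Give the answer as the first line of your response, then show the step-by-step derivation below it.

0-2(w=1) 0-4(w=1)

step 1: add edge 0-2 (w=1); MST = {0-2(w=1)}
step 2: add edge 0-4 (w=1); MST = {0-2(w=1) 0-4(w=1)}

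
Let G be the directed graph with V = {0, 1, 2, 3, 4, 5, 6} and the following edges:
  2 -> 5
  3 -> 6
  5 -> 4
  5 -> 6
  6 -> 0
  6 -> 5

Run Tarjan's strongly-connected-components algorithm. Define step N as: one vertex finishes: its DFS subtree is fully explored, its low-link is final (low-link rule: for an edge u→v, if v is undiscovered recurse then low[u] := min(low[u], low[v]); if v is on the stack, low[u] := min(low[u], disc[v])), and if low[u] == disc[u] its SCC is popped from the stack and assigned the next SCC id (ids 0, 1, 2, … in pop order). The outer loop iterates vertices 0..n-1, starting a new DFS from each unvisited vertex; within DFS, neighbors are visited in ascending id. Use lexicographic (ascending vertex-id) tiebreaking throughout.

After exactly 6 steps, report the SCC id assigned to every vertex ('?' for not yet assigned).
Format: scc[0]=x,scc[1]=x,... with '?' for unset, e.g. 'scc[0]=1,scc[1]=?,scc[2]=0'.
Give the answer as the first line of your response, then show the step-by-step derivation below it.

scc[0]=0,scc[1]=1,scc[2]=4,scc[3]=?,scc[4]=2,scc[5]=3,scc[6]=3

step 1: low=(low[0]=0,low[1]=?,low[2]=?,low[3]=?,low[4]=?,low[5]=?,low[6]=?); scc=(scc[0]=0,scc[1]=?,scc[2]=?,scc[3]=?,scc[4]=?,scc[5]=?,scc[6]=?)
step 2: low=(low[0]=0,low[1]=1,low[2]=?,low[3]=?,low[4]=?,low[5]=?,low[6]=?); scc=(scc[0]=0,scc[1]=1,scc[2]=?,scc[3]=?,scc[4]=?,scc[5]=?,scc[6]=?)
step 3: low=(low[0]=0,low[1]=1,low[2]=2,low[3]=?,low[4]=4,low[5]=3,low[6]=?); scc=(scc[0]=0,scc[1]=1,scc[2]=?,scc[3]=?,scc[4]=2,scc[5]=?,scc[6]=?)
step 4: low=(low[0]=0,low[1]=1,low[2]=2,low[3]=?,low[4]=4,low[5]=3,low[6]=3); scc=(scc[0]=0,scc[1]=1,scc[2]=?,scc[3]=?,scc[4]=2,scc[5]=?,scc[6]=?)
step 5: low=(low[0]=0,low[1]=1,low[2]=2,low[3]=?,low[4]=4,low[5]=3,low[6]=3); scc=(scc[0]=0,scc[1]=1,scc[2]=?,scc[3]=?,scc[4]=2,scc[5]=3,scc[6]=3)
step 6: low=(low[0]=0,low[1]=1,low[2]=2,low[3]=?,low[4]=4,low[5]=3,low[6]=3); scc=(scc[0]=0,scc[1]=1,scc[2]=4,scc[3]=?,scc[4]=2,scc[5]=3,scc[6]=3)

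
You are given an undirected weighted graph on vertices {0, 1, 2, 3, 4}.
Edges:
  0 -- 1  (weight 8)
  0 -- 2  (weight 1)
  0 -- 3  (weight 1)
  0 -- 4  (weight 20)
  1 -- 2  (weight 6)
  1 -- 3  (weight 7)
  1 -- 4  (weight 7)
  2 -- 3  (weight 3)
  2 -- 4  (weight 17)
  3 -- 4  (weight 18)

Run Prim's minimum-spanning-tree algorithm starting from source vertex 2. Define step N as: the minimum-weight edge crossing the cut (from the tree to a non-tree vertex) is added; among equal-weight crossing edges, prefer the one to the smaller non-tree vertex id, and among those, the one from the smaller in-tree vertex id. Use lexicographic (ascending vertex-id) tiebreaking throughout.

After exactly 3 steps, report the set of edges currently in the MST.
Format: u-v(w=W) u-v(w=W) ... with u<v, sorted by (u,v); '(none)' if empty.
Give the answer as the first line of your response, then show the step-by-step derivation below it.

0-2(w=1) 0-3(w=1) 1-2(w=6)

step 1: add edge 0-2 (w=1); MST = {0-2(w=1)}
step 2: add edge 0-3 (w=1); MST = {0-2(w=1) 0-3(w=1)}
step 3: add edge 1-2 (w=6); MST = {0-2(w=1) 0-3(w=1) 1-2(w=6)}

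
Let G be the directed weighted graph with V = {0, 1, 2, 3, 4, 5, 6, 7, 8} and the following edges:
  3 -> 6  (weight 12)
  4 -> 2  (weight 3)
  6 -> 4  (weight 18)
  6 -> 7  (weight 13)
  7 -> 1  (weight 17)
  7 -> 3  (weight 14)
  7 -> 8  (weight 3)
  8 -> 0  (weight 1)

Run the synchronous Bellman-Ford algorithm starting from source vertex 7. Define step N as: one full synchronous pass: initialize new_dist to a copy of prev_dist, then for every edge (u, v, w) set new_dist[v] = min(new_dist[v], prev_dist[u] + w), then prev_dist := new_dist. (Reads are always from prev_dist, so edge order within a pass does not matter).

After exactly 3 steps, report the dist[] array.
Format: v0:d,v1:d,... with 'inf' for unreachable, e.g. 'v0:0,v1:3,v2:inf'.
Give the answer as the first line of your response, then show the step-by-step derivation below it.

v0:4,v1:17,v2:inf,v3:14,v4:44,v5:inf,v6:26,v7:0,v8:3

step 1: dist = v0:inf,v1:17,v2:inf,v3:14,v4:inf,v5:inf,v6:inf,v7:0,v8:3
step 2: dist = v0:4,v1:17,v2:inf,v3:14,v4:inf,v5:inf,v6:26,v7:0,v8:3
step 3: dist = v0:4,v1:17,v2:inf,v3:14,v4:44,v5:inf,v6:26,v7:0,v8:3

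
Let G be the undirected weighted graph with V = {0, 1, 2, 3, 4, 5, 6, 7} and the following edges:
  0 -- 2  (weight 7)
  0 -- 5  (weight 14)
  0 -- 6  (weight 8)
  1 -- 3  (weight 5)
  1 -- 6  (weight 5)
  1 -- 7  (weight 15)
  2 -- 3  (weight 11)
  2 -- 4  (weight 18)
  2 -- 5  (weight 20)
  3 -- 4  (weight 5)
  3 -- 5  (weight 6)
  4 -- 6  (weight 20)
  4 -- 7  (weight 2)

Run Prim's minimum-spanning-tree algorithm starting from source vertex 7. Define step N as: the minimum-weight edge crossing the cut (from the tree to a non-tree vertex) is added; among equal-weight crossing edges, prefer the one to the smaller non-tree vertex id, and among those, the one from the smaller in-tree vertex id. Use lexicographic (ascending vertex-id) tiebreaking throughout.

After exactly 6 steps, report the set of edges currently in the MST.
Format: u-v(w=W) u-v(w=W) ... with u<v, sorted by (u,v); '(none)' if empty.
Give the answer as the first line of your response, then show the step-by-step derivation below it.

0-6(w=8) 1-3(w=5) 1-6(w=5) 3-4(w=5) 3-5(w=6) 4-7(w=2)

step 1: add edge 4-7 (w=2); MST = {4-7(w=2)}
step 2: add edge 3-4 (w=5); MST = {3-4(w=5) 4-7(w=2)}
step 3: add edge 1-3 (w=5); MST = {1-3(w=5) 3-4(w=5) 4-7(w=2)}
step 4: add edge 1-6 (w=5); MST = {1-3(w=5) 1-6(w=5) 3-4(w=5) 4-7(w=2)}
step 5: add edge 3-5 (w=6); MST = {1-3(w=5) 1-6(w=5) 3-4(w=5) 3-5(w=6) 4-7(w=2)}
step 6: add edge 0-6 (w=8); MST = {0-6(w=8) 1-3(w=5) 1-6(w=5) 3-4(w=5) 3-5(w=6) 4-7(w=2)}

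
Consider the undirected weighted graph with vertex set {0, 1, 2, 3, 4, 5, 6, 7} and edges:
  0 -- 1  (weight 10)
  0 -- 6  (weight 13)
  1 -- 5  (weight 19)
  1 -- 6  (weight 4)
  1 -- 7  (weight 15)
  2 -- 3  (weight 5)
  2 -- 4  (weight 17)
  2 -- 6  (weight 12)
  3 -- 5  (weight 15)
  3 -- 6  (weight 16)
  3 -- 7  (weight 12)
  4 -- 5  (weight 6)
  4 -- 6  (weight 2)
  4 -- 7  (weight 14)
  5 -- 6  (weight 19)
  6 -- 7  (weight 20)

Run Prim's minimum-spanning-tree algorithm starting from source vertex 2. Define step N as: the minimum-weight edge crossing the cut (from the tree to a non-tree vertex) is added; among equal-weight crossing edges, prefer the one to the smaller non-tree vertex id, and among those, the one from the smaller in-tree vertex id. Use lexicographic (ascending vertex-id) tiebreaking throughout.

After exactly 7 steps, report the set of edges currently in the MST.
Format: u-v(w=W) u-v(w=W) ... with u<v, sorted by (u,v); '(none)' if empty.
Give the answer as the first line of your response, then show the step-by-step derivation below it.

0-1(w=10) 1-6(w=4) 2-3(w=5) 2-6(w=12) 3-7(w=12) 4-5(w=6) 4-6(w=2)

step 1: add edge 2-3 (w=5); MST = {2-3(w=5)}
step 2: add edge 2-6 (w=12); MST = {2-3(w=5) 2-6(w=12)}
step 3: add edge 4-6 (w=2); MST = {2-3(w=5) 2-6(w=12) 4-6(w=2)}
step 4: add edge 1-6 (w=4); MST = {1-6(w=4) 2-3(w=5) 2-6(w=12) 4-6(w=2)}
step 5: add edge 4-5 (w=6); MST = {1-6(w=4) 2-3(w=5) 2-6(w=12) 4-5(w=6) 4-6(w=2)}
step 6: add edge 0-1 (w=10); MST = {0-1(w=10) 1-6(w=4) 2-3(w=5) 2-6(w=12) 4-5(w=6) 4-6(w=2)}
step 7: add edge 3-7 (w=12); MST = {0-1(w=10) 1-6(w=4) 2-3(w=5) 2-6(w=12) 3-7(w=12) 4-5(w=6) 4-6(w=2)}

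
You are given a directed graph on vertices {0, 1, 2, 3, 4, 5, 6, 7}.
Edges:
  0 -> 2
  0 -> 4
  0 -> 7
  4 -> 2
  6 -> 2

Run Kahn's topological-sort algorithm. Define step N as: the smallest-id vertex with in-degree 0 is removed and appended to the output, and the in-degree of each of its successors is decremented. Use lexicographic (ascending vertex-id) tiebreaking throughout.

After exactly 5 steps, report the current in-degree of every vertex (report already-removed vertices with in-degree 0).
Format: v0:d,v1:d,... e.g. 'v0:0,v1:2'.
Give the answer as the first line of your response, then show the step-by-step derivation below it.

v0:0,v1:0,v2:1,v3:0,v4:0,v5:0,v6:0,v7:0

step 1: output 0; order=[0]; indeg=(0,0,2,0,0,0,0,0)
step 2: output 1; order=[0,1]; indeg=(0,0,2,0,0,0,0,0)
step 3: output 3; order=[0,1,3]; indeg=(0,0,2,0,0,0,0,0)
step 4: output 4; order=[0,1,3,4]; indeg=(0,0,1,0,0,0,0,0)
step 5: output 5; order=[0,1,3,4,5]; indeg=(0,0,1,0,0,0,0,0)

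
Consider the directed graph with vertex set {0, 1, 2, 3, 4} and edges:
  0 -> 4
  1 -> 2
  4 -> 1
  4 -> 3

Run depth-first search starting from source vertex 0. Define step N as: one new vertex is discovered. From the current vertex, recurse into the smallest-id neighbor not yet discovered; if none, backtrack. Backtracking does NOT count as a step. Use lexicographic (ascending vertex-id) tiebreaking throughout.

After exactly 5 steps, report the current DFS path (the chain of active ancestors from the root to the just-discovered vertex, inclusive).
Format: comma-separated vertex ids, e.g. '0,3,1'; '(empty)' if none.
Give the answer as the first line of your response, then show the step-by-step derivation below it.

0,4,3

step 1: discover 0; path=0; order=0
step 2: discover 4; path=0>4; order=0,4
step 3: discover 1; path=0>4>1; order=0,4,1
step 4: discover 2; path=0>4>1>2; order=0,4,1,2
step 5: discover 3; path=0>4>3; order=0,4,1,2,3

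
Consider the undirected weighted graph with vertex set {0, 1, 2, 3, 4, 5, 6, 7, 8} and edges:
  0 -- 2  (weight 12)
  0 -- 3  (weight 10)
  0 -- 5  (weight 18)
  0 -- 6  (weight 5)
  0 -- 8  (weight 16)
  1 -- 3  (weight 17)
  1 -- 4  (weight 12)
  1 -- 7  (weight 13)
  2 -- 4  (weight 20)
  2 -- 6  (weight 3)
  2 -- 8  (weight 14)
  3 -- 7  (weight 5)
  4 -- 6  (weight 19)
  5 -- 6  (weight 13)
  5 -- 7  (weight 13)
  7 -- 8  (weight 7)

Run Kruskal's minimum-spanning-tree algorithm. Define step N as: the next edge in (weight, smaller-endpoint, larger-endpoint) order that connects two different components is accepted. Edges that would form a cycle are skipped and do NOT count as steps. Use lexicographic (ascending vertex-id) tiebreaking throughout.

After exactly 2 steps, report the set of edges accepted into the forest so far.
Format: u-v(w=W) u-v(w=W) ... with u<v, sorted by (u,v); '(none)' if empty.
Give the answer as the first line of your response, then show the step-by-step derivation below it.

0-6(w=5) 2-6(w=3)

step 1: add edge 2-6 (w=3); MST = {2-6(w=3)}
step 2: add edge 0-6 (w=5); MST = {0-6(w=5) 2-6(w=3)}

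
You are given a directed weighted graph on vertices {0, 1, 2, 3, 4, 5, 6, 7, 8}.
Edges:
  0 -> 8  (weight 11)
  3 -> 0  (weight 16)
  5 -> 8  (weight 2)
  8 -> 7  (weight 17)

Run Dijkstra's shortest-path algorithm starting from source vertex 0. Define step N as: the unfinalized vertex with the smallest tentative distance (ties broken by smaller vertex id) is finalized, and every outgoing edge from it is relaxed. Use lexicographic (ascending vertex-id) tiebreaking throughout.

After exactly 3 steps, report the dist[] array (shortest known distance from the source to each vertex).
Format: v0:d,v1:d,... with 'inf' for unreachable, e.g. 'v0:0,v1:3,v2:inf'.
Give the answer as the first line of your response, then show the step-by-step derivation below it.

v0:0,v1:inf,v2:inf,v3:inf,v4:inf,v5:inf,v6:inf,v7:28,v8:11

step 1: dist = v0:0,v1:inf,v2:inf,v3:inf,v4:inf,v5:inf,v6:inf,v7:inf,v8:11
step 2: dist = v0:0,v1:inf,v2:inf,v3:inf,v4:inf,v5:inf,v6:inf,v7:28,v8:11
step 3: dist = v0:0,v1:inf,v2:inf,v3:inf,v4:inf,v5:inf,v6:inf,v7:28,v8:11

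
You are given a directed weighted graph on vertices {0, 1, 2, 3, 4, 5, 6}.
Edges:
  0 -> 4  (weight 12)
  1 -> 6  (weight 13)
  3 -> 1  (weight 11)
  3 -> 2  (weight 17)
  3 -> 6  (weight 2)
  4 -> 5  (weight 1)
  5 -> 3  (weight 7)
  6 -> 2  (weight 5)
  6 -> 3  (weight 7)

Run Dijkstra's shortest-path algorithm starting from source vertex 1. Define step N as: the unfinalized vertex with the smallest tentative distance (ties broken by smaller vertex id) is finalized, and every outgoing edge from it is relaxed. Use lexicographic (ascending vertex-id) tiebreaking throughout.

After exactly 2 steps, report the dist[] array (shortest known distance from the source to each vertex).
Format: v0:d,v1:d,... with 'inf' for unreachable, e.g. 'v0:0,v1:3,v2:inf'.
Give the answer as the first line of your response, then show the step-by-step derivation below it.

v0:inf,v1:0,v2:18,v3:20,v4:inf,v5:inf,v6:13

step 1: dist = v0:inf,v1:0,v2:inf,v3:inf,v4:inf,v5:inf,v6:13
step 2: dist = v0:inf,v1:0,v2:18,v3:20,v4:inf,v5:inf,v6:13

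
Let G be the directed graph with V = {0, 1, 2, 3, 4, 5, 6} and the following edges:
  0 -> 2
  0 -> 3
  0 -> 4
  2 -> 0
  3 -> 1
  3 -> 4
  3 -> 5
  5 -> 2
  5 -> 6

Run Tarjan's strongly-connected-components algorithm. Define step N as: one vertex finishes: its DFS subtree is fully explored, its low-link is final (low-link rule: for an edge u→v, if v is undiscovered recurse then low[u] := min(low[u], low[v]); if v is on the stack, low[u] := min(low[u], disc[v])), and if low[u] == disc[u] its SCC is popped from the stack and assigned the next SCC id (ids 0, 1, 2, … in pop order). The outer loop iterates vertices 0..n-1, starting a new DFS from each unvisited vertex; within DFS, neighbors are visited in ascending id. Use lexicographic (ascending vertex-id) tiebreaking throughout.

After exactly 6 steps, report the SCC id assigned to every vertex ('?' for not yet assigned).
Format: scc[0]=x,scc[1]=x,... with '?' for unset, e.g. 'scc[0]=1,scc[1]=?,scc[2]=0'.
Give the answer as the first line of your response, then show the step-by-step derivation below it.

scc[0]=?,scc[1]=0,scc[2]=?,scc[3]=?,scc[4]=1,scc[5]=?,scc[6]=2

step 1: low=(low[0]=0,low[1]=?,low[2]=0,low[3]=?,low[4]=?,low[5]=?,low[6]=?); scc=(scc[0]=?,scc[1]=?,scc[2]=?,scc[3]=?,scc[4]=?,scc[5]=?,scc[6]=?)
step 2: low=(low[0]=0,low[1]=3,low[2]=0,low[3]=2,low[4]=?,low[5]=?,low[6]=?); scc=(scc[0]=?,scc[1]=0,scc[2]=?,scc[3]=?,scc[4]=?,scc[5]=?,scc[6]=?)
step 3: low=(low[0]=0,low[1]=3,low[2]=0,low[3]=2,low[4]=4,low[5]=?,low[6]=?); scc=(scc[0]=?,scc[1]=0,scc[2]=?,scc[3]=?,scc[4]=1,scc[5]=?,scc[6]=?)
step 4: low=(low[0]=0,low[1]=3,low[2]=0,low[3]=2,low[4]=4,low[5]=1,low[6]=6); scc=(scc[0]=?,scc[1]=0,scc[2]=?,scc[3]=?,scc[4]=1,scc[5]=?,scc[6]=2)
step 5: low=(low[0]=0,low[1]=3,low[2]=0,low[3]=2,low[4]=4,low[5]=1,low[6]=6); scc=(scc[0]=?,scc[1]=0,scc[2]=?,scc[3]=?,scc[4]=1,scc[5]=?,scc[6]=2)
step 6: low=(low[0]=0,low[1]=3,low[2]=0,low[3]=1,low[4]=4,low[5]=1,low[6]=6); scc=(scc[0]=?,scc[1]=0,scc[2]=?,scc[3]=?,scc[4]=1,scc[5]=?,scc[6]=2)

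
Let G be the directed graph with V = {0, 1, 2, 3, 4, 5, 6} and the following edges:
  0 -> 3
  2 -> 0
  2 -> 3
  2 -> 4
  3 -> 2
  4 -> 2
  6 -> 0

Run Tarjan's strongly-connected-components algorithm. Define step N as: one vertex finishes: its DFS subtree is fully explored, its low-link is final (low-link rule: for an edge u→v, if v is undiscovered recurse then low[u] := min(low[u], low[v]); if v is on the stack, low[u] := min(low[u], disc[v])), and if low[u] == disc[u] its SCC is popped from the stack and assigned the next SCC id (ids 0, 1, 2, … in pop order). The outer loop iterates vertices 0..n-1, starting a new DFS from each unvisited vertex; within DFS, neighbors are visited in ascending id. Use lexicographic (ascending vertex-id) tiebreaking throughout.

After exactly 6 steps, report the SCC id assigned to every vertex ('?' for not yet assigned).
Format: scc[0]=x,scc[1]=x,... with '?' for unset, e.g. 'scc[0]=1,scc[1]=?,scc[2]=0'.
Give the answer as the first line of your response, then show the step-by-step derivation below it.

scc[0]=0,scc[1]=1,scc[2]=0,scc[3]=0,scc[4]=0,scc[5]=2,scc[6]=?

step 1: low=(low[0]=0,low[1]=?,low[2]=0,low[3]=1,low[4]=2,low[5]=?,low[6]=?); scc=(scc[0]=?,scc[1]=?,scc[2]=?,scc[3]=?,scc[4]=?,scc[5]=?,scc[6]=?)
step 2: low=(low[0]=0,low[1]=?,low[2]=0,low[3]=1,low[4]=2,low[5]=?,low[6]=?); scc=(scc[0]=?,scc[1]=?,scc[2]=?,scc[3]=?,scc[4]=?,scc[5]=?,scc[6]=?)
step 3: low=(low[0]=0,low[1]=?,low[2]=0,low[3]=0,low[4]=2,low[5]=?,low[6]=?); scc=(scc[0]=?,scc[1]=?,scc[2]=?,scc[3]=?,scc[4]=?,scc[5]=?,scc[6]=?)
step 4: low=(low[0]=0,low[1]=?,low[2]=0,low[3]=0,low[4]=2,low[5]=?,low[6]=?); scc=(scc[0]=0,scc[1]=?,scc[2]=0,scc[3]=0,scc[4]=0,scc[5]=?,scc[6]=?)
step 5: low=(low[0]=0,low[1]=4,low[2]=0,low[3]=0,low[4]=2,low[5]=?,low[6]=?); scc=(scc[0]=0,scc[1]=1,scc[2]=0,scc[3]=0,scc[4]=0,scc[5]=?,scc[6]=?)
step 6: low=(low[0]=0,low[1]=4,low[2]=0,low[3]=0,low[4]=2,low[5]=5,low[6]=?); scc=(scc[0]=0,scc[1]=1,scc[2]=0,scc[3]=0,scc[4]=0,scc[5]=2,scc[6]=?)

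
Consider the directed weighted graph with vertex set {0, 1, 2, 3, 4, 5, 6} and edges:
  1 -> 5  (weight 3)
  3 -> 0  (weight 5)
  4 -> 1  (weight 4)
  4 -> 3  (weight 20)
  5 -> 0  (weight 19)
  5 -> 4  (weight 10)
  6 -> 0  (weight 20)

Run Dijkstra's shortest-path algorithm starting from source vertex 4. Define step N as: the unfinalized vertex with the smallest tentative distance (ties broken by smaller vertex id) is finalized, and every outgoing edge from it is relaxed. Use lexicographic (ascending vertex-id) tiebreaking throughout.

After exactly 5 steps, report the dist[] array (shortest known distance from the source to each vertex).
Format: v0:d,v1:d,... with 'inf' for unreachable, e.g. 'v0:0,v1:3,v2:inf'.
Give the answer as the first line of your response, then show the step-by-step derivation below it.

v0:25,v1:4,v2:inf,v3:20,v4:0,v5:7,v6:inf

step 1: dist = v0:inf,v1:4,v2:inf,v3:20,v4:0,v5:inf,v6:inf
step 2: dist = v0:inf,v1:4,v2:inf,v3:20,v4:0,v5:7,v6:inf
step 3: dist = v0:26,v1:4,v2:inf,v3:20,v4:0,v5:7,v6:inf
step 4: dist = v0:25,v1:4,v2:inf,v3:20,v4:0,v5:7,v6:inf
step 5: dist = v0:25,v1:4,v2:inf,v3:20,v4:0,v5:7,v6:inf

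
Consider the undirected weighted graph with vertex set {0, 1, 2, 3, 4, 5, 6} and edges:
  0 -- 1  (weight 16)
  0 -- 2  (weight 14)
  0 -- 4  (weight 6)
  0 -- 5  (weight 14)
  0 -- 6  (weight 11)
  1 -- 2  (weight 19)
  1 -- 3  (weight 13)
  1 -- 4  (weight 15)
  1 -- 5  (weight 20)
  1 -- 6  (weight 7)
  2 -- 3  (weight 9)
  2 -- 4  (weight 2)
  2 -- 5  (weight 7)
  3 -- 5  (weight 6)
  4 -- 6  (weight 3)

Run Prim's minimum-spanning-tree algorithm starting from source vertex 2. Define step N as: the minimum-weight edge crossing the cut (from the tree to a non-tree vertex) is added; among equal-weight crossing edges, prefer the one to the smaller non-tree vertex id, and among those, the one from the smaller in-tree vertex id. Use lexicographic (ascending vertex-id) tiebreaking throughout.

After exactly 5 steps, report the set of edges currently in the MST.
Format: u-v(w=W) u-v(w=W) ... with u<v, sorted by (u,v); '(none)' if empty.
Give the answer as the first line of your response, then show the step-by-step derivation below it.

0-4(w=6) 1-6(w=7) 2-4(w=2) 2-5(w=7) 4-6(w=3)

step 1: add edge 2-4 (w=2); MST = {2-4(w=2)}
step 2: add edge 4-6 (w=3); MST = {2-4(w=2) 4-6(w=3)}
step 3: add edge 0-4 (w=6); MST = {0-4(w=6) 2-4(w=2) 4-6(w=3)}
step 4: add edge 1-6 (w=7); MST = {0-4(w=6) 1-6(w=7) 2-4(w=2) 4-6(w=3)}
step 5: add edge 2-5 (w=7); MST = {0-4(w=6) 1-6(w=7) 2-4(w=2) 2-5(w=7) 4-6(w=3)}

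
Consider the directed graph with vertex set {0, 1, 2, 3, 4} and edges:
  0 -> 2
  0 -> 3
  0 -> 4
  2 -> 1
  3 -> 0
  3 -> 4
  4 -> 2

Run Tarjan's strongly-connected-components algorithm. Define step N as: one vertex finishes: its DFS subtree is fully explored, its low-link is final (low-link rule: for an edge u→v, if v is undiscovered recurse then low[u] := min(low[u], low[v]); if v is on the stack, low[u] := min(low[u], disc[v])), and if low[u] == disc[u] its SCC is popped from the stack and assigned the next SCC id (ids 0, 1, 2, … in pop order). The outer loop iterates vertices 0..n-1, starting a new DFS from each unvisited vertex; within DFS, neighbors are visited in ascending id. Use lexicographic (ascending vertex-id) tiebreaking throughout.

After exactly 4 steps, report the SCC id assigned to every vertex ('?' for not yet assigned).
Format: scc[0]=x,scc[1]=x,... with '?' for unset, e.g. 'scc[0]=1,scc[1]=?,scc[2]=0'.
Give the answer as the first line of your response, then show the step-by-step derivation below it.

scc[0]=?,scc[1]=0,scc[2]=1,scc[3]=?,scc[4]=2

step 1: low=(low[0]=0,low[1]=2,low[2]=1,low[3]=?,low[4]=?); scc=(scc[0]=?,scc[1]=0,scc[2]=?,scc[3]=?,scc[4]=?)
step 2: low=(low[0]=0,low[1]=2,low[2]=1,low[3]=?,low[4]=?); scc=(scc[0]=?,scc[1]=0,scc[2]=1,scc[3]=?,scc[4]=?)
step 3: low=(low[0]=0,low[1]=2,low[2]=1,low[3]=0,low[4]=4); scc=(scc[0]=?,scc[1]=0,scc[2]=1,scc[3]=?,scc[4]=2)
step 4: low=(low[0]=0,low[1]=2,low[2]=1,low[3]=0,low[4]=4); scc=(scc[0]=?,scc[1]=0,scc[2]=1,scc[3]=?,scc[4]=2)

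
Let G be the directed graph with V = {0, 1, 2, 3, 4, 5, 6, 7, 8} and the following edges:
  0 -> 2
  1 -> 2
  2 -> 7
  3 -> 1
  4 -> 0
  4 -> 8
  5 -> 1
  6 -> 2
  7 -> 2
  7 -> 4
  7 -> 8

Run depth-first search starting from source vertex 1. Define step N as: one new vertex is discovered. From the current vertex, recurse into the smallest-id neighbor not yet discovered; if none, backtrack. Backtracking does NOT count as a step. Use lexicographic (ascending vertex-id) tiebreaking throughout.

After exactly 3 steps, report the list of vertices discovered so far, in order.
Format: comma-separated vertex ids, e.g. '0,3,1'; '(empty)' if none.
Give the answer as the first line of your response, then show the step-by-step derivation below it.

1,2,7

step 1: discover 1; path=1; order=1
step 2: discover 2; path=1>2; order=1,2
step 3: discover 7; path=1>2>7; order=1,2,7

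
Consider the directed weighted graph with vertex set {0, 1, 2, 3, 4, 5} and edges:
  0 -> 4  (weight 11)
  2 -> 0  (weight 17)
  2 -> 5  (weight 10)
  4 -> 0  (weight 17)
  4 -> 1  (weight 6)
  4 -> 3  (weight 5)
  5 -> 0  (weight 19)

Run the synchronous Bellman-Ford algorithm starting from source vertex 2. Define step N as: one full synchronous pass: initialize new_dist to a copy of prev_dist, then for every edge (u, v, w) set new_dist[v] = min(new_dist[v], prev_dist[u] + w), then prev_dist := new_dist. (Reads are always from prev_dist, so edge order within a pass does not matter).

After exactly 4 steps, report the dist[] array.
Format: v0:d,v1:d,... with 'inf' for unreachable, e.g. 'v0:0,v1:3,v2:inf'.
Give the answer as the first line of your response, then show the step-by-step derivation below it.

v0:17,v1:34,v2:0,v3:33,v4:28,v5:10

step 1: dist = v0:17,v1:inf,v2:0,v3:inf,v4:inf,v5:10
step 2: dist = v0:17,v1:inf,v2:0,v3:inf,v4:28,v5:10
step 3: dist = v0:17,v1:34,v2:0,v3:33,v4:28,v5:10
step 4: dist = v0:17,v1:34,v2:0,v3:33,v4:28,v5:10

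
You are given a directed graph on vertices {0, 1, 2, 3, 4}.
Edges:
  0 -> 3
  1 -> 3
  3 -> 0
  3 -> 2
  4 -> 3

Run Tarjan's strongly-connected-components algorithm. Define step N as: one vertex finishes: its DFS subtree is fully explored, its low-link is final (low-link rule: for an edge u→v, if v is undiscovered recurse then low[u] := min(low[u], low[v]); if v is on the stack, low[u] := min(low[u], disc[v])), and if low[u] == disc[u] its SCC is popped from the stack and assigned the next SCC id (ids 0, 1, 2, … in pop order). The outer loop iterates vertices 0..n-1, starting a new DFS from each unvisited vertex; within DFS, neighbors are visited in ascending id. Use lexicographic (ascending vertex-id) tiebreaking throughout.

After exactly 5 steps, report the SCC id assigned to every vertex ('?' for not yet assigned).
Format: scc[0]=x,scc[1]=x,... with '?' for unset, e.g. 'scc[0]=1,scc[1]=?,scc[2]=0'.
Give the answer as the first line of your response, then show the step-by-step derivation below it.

scc[0]=1,scc[1]=2,scc[2]=0,scc[3]=1,scc[4]=3

step 1: low=(low[0]=0,low[1]=?,low[2]=2,low[3]=0,low[4]=?); scc=(scc[0]=?,scc[1]=?,scc[2]=0,scc[3]=?,scc[4]=?)
step 2: low=(low[0]=0,low[1]=?,low[2]=2,low[3]=0,low[4]=?); scc=(scc[0]=?,scc[1]=?,scc[2]=0,scc[3]=?,scc[4]=?)
step 3: low=(low[0]=0,low[1]=?,low[2]=2,low[3]=0,low[4]=?); scc=(scc[0]=1,scc[1]=?,scc[2]=0,scc[3]=1,scc[4]=?)
step 4: low=(low[0]=0,low[1]=3,low[2]=2,low[3]=0,low[4]=?); scc=(scc[0]=1,scc[1]=2,scc[2]=0,scc[3]=1,scc[4]=?)
step 5: low=(low[0]=0,low[1]=3,low[2]=2,low[3]=0,low[4]=4); scc=(scc[0]=1,scc[1]=2,scc[2]=0,scc[3]=1,scc[4]=3)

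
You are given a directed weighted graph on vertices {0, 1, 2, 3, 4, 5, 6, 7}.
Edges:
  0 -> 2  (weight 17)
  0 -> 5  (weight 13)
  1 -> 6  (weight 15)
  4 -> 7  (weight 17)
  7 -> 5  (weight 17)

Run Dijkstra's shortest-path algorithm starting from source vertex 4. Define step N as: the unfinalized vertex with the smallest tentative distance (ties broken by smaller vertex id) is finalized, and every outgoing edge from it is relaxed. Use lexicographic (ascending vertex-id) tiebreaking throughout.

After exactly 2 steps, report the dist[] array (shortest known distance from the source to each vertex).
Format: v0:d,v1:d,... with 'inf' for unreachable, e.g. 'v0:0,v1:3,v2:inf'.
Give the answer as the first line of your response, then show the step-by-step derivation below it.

v0:inf,v1:inf,v2:inf,v3:inf,v4:0,v5:34,v6:inf,v7:17

step 1: dist = v0:inf,v1:inf,v2:inf,v3:inf,v4:0,v5:inf,v6:inf,v7:17
step 2: dist = v0:inf,v1:inf,v2:inf,v3:inf,v4:0,v5:34,v6:inf,v7:17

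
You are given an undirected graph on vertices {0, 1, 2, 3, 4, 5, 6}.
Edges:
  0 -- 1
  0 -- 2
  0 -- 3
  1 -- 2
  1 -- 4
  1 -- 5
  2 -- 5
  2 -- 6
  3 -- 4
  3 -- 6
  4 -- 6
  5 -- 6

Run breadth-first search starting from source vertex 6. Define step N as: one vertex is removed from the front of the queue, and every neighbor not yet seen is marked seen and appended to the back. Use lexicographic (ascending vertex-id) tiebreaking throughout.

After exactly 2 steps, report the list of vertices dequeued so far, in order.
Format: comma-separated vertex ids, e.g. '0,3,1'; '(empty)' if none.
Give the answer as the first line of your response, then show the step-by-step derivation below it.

6,2

step 1: dequeue 6; queue=[2,3,4,5]; order=6
step 2: dequeue 2; queue=[3,4,5,0,1]; order=6,2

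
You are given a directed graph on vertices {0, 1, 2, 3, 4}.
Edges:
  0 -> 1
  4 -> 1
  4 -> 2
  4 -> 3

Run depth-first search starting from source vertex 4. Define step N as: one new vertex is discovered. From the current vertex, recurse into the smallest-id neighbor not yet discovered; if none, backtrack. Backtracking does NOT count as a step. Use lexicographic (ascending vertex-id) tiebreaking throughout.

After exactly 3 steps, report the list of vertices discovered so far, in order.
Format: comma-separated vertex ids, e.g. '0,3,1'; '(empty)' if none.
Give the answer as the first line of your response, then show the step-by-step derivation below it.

4,1,2

step 1: discover 4; path=4; order=4
step 2: discover 1; path=4>1; order=4,1
step 3: discover 2; path=4>2; order=4,1,2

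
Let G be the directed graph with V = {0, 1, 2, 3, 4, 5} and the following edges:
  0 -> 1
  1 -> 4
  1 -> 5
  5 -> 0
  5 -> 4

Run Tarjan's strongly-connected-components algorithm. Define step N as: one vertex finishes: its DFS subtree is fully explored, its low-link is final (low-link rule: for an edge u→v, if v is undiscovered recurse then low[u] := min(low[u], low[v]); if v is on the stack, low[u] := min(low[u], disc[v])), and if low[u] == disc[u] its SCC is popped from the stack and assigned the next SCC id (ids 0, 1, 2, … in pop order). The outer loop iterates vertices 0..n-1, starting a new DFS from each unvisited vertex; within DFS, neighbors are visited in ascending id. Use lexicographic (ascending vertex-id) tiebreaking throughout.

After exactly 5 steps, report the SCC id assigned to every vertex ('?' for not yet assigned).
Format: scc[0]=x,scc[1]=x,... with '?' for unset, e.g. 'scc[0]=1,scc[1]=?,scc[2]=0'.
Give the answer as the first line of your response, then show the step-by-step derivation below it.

scc[0]=1,scc[1]=1,scc[2]=2,scc[3]=?,scc[4]=0,scc[5]=1

step 1: low=(low[0]=0,low[1]=1,low[2]=?,low[3]=?,low[4]=2,low[5]=?); scc=(scc[0]=?,scc[1]=?,scc[2]=?,scc[3]=?,scc[4]=0,scc[5]=?)
step 2: low=(low[0]=0,low[1]=1,low[2]=?,low[3]=?,low[4]=2,low[5]=0); scc=(scc[0]=?,scc[1]=?,scc[2]=?,scc[3]=?,scc[4]=0,scc[5]=?)
step 3: low=(low[0]=0,low[1]=0,low[2]=?,low[3]=?,low[4]=2,low[5]=0); scc=(scc[0]=?,scc[1]=?,scc[2]=?,scc[3]=?,scc[4]=0,scc[5]=?)
step 4: low=(low[0]=0,low[1]=0,low[2]=?,low[3]=?,low[4]=2,low[5]=0); scc=(scc[0]=1,scc[1]=1,scc[2]=?,scc[3]=?,scc[4]=0,scc[5]=1)
step 5: low=(low[0]=0,low[1]=0,low[2]=4,low[3]=?,low[4]=2,low[5]=0); scc=(scc[0]=1,scc[1]=1,scc[2]=2,scc[3]=?,scc[4]=0,scc[5]=1)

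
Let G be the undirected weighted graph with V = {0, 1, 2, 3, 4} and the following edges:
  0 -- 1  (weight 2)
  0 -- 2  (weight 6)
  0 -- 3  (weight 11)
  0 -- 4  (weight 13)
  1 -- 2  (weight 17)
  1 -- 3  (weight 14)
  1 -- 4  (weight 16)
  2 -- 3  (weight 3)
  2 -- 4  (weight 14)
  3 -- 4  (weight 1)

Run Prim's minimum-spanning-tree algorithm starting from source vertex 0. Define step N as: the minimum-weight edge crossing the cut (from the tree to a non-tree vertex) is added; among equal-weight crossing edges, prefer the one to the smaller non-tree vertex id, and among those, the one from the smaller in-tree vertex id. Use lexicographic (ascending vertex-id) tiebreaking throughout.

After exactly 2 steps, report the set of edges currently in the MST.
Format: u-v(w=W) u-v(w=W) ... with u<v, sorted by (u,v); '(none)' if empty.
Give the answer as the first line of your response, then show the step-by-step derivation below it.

0-1(w=2) 0-2(w=6)

step 1: add edge 0-1 (w=2); MST = {0-1(w=2)}
step 2: add edge 0-2 (w=6); MST = {0-1(w=2) 0-2(w=6)}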